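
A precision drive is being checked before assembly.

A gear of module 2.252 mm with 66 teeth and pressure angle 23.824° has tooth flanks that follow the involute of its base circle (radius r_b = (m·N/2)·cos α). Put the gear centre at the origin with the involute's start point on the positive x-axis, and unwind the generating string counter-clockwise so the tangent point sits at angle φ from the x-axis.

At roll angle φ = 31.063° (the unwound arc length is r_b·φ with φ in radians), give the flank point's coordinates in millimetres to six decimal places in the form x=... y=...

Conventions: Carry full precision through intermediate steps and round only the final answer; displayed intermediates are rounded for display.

x=77.252456 y=3.506112

topology: single-mesh involute geometry — m = 2.252, N = 66
pitch radius r_p = m·N/2 = 2.252·66/2 = 74.316000
base radius r_b = r_p·cos α = 74.316000·cos 23.824° = 67.983575
roll angle φ = 31.063° = 0.54215163 rad
x = r_b·(cos φ + φ·sin φ) = 77.252456
y = r_b·(sin φ − φ·cos φ) = 3.506112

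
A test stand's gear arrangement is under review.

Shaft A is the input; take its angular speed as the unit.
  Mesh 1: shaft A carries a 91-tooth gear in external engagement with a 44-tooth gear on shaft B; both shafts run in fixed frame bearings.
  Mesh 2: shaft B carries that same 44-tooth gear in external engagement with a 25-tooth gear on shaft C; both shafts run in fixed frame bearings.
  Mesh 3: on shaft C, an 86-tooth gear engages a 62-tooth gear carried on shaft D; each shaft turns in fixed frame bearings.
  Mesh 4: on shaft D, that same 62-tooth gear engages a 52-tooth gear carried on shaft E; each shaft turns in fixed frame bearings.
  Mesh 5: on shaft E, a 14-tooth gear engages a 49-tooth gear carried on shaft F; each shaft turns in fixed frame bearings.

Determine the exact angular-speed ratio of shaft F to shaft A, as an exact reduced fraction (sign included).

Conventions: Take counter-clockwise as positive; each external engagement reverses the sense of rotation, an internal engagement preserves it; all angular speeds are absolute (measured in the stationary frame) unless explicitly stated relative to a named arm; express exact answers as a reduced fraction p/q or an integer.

-43/25

class = fixed-axis compound train [5 meshes; 5 ratios multiply, 5 sense flips]
mesh 1 [91T→44T]: running ratio 91/44, sense −
mesh 2 [44T→25T]: running ratio 91/25, sense +
mesh 3 [86T→62T]: running ratio 3913/775, sense −
mesh 4 [62T→52T]: running ratio 301/50, sense +
mesh 5 [14T→49T]: running ratio 43/25, sense −
ω_out/ω_in = -43/25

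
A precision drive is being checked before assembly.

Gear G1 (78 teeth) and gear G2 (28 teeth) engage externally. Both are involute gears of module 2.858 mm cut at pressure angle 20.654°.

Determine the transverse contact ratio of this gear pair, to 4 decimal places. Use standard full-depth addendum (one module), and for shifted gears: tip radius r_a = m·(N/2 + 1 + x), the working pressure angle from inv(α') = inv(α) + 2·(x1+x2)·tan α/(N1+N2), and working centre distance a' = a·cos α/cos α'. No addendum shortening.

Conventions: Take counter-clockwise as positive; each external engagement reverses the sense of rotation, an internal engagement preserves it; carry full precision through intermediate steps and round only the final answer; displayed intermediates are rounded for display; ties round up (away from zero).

single-mesh involute tooth geometry (78T engaging 28T at module 2.858)
base radii: r_b1 = 104.298061, r_b2 = 37.440329
tip radii: r_a1 = 114.320000, r_a2 = 42.870000
no profile shift: α' = α, a' = a
action lengths: √(r_a1²−r_b1²) = 46.807873, √(r_a2²−r_b2²) = 20.882017
base pitch p_b = π·m·cos α = 8.401590
CR = (46.807873 + 20.882017 − 151.474000·sin 20.65400°)/8.401590 = 1.697467
contact ratio ≈ 1.6975

1.6975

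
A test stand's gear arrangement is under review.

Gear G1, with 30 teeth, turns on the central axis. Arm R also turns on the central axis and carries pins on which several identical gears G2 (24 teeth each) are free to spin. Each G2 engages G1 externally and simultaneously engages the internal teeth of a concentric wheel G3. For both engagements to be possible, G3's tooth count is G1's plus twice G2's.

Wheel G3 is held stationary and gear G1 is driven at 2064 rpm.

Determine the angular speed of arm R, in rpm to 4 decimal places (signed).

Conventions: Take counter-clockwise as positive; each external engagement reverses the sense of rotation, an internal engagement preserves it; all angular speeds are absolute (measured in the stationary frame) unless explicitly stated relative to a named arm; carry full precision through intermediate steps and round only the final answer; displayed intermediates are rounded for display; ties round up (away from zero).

+573.3333 rpm

class = planetary set [G3 = 30+2·24 = 78; Willis about the carrier]
normalise by the input: solve with ω_sun = 1, then scale by 2064 rpm
ring teeth: 30 + 2·24 = 78
30(ω_sun−ω_arm) = −78(ω_ring−ω_arm),  ω_ring = 0, ω_sun = 1
30(1−ω_arm) = −78(0−ω_arm)  ⇒  108·ω_arm = 30  ⇒  ω_arm = 5/18
scale: ω_arm = 5/18 × 2064 rpm = +573.3333 rpm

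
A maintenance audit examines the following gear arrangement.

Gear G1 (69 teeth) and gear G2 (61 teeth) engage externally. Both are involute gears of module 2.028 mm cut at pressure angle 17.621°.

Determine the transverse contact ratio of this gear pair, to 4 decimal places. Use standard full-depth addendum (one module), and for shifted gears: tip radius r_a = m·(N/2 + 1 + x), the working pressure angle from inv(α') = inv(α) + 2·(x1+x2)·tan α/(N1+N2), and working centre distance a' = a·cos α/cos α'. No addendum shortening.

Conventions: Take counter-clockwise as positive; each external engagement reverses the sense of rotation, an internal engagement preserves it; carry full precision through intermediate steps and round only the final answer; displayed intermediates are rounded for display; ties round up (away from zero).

recognized (one external pair, fixed centres): single-mesh tooth geometry, m = 2.028, N1 = 69, N2 = 61
base radii: r_b1 = 66.683180, r_b2 = 58.951797
tip radii: r_a1 = 71.994000, r_a2 = 63.882000
no profile shift: α' = α, a' = a
action lengths: √(r_a1²−r_b1²) = 27.138341, √(r_a2²−r_b2²) = 24.608852
base pitch p_b = π·m·cos α = 6.072214
CR = (27.138341 + 24.608852 − 131.820000·sin 17.62100°)/6.072214 = 1.950317
contact ratio ≈ 1.9503

1.9503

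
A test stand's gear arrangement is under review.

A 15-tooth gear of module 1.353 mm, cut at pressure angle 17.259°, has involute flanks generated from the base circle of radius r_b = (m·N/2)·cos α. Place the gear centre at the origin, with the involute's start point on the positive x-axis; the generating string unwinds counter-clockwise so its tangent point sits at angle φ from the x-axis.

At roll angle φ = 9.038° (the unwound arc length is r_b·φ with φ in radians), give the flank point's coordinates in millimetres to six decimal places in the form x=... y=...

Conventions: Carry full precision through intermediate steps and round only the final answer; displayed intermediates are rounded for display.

topology: single-mesh involute geometry — m = 1.353, N = 15
pitch radius r_p = m·N/2 = 1.353·15/2 = 10.147500
base radius r_b = r_p·cos α = 10.147500·cos 17.259° = 9.690592
roll angle φ = 9.038° = 0.15774286 rad
x = r_b·(cos φ + φ·sin φ) = 9.810408
y = r_b·(sin φ − φ·cos φ) = 0.012647

x=9.810408 y=0.012647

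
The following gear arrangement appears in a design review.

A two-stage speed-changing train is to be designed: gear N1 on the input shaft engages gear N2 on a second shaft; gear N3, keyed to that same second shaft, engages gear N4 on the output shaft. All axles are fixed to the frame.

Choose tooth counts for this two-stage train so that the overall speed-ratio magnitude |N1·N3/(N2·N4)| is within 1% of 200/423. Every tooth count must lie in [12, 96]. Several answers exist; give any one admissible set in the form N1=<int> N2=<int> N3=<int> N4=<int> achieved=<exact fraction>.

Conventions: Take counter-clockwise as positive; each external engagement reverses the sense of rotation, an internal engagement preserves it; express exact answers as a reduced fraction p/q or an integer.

topology: fixed-axis compound train — 2 stages, target 200/423
target = 200/423 in lowest terms: an exact hit needs N1·N3 = k·200 and N2·N4 = k·423 for one integer k, every count in [12, 96]; additionally prefer no 1:1 stage (N1 ≠ N2, N3 ≠ N4)
k = 1: no 1:1-free in-range split of k·200 and k·423 into factor pairs; take k = 2
k = 2: N1·N3 = 400 = 16·25, N2·N4 = 846 = 18·47
achieved = 16·25/(18·47) = 200/423; |achieved − target| = 0 ≤ 2/423 ✓

N1=16 N2=18 N3=25 N4=47 achieved=200/423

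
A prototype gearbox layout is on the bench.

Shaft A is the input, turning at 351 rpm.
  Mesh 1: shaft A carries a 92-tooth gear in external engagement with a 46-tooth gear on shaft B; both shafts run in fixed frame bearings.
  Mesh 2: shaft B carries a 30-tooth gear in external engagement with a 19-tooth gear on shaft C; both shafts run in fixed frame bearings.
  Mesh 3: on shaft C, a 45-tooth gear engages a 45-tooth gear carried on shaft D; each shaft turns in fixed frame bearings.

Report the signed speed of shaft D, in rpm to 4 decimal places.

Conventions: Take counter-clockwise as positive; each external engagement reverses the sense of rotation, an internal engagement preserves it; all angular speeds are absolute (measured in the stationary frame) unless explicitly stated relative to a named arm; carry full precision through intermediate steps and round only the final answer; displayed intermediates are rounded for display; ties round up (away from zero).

recognized (4 fixed axles, 3 meshes): fixed-axis compound train
mesh 1 [92T→46T]: ω = 351.0000×92/46 = 702.0000 rpm, sense flips to −
mesh 2 [30T→19T]: ω = 702.0000×30/19 = 1108.4211 rpm, sense flips to +
mesh 3 [45T→45T]: ω = 1108.4211×45/45 = 1108.4211 rpm, sense flips to −
signed output speed = -1108.4211 rpm

-1108.4211 rpm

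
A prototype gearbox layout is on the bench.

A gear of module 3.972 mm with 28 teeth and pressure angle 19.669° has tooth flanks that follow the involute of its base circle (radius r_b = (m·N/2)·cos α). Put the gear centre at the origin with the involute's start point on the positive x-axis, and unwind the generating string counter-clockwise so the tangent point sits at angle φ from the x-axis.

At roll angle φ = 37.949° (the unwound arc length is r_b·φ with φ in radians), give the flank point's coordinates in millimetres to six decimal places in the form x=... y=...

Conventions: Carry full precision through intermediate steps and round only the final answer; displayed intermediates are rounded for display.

x=62.619741 y=4.852516

single-mesh involute tooth geometry (28T wheel at module 3.972)
pitch radius r_p = m·N/2 = 3.972·28/2 = 55.608000
base radius r_b = r_p·cos α = 55.608000·cos 19.669° = 52.363429
roll angle φ = 37.949° = 0.66233500 rad
x = r_b·(cos φ + φ·sin φ) = 62.619741
y = r_b·(sin φ − φ·cos φ) = 4.852516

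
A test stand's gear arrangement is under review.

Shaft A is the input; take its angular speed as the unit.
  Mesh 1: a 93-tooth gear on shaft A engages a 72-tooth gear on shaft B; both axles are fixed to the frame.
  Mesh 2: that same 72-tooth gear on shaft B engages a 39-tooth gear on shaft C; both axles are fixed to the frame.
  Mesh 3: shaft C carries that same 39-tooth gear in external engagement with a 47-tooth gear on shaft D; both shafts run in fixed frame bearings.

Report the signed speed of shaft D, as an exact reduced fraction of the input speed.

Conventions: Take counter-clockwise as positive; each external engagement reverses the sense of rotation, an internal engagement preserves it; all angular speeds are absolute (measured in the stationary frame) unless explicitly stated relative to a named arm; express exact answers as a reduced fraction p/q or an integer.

-93/47

3-mesh fixed-axis compound train (all bearings frame-fixed)
mesh 1 [93T→72T]: |ω|/ω_in = 1×93/72 = 31/24, sense flips to −
mesh 2 [72T→39T]: |ω|/ω_in = (31/24)×72/39 = 31/13, sense flips to +
mesh 3 [39T→47T]: |ω|/ω_in = (31/13)×39/47 = 93/47, sense flips to −
signed output speed (× input speed) = -93/47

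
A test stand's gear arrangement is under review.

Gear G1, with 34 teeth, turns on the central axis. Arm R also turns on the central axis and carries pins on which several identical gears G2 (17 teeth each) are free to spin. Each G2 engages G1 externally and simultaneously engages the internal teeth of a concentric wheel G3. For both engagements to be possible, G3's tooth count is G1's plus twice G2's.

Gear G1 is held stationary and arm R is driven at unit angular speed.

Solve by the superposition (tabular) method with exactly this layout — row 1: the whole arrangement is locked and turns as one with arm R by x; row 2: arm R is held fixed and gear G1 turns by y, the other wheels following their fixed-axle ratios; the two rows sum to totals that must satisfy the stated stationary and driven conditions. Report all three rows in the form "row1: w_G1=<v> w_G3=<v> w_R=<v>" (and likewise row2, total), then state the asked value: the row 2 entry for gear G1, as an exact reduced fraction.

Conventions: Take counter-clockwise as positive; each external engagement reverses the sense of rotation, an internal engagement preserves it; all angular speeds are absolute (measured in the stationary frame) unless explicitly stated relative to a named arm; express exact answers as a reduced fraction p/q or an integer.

row1: w_G1=1 w_G3=1 w_R=1
row2: w_G1=-1 w_G3=1/2 w_R=0
total: w_G1=0 w_G3=3/2 w_R=1
asked value: -1

class = planetary set [G3 = 34+2·17 = 68; Willis about the carrier]
row 1 (train locked, turned with arm): all members turn x
superposition row 2 [arm held]: sun y, ring −(34/68)·y, arm 0
boundary: total ω_sun = x + y = 0 and total ω_arm = x = 1  ⇒  y = -1, x = 1
row 2 ring = −(34/68)·(-1) = 1/2
totals (row 1 + row 2): sun 1 + (-1) = 0, ring 1 + 1/2 = 3/2, arm 1 + 0 = 1
asked cell (row2, sun) = -1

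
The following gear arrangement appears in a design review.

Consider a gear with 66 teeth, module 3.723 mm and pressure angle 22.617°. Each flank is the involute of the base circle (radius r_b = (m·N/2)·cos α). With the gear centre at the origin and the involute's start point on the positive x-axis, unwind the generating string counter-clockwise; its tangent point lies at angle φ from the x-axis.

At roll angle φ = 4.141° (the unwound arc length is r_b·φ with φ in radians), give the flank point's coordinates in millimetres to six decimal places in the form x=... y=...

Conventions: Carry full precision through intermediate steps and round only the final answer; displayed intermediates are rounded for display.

recognized (one wheel, involute flank): single-mesh tooth geometry, m = 3.723, N = 66
pitch radius r_p = m·N/2 = 3.723·66/2 = 122.859000
base radius r_b = r_p·cos α = 122.859000·cos 22.617° = 113.410670
roll angle φ = 4.141° = 0.07227408 rad
x = r_b·(cos φ + φ·sin φ) = 113.706486
y = r_b·(sin φ − φ·cos φ) = 0.014264

x=113.706486 y=0.014264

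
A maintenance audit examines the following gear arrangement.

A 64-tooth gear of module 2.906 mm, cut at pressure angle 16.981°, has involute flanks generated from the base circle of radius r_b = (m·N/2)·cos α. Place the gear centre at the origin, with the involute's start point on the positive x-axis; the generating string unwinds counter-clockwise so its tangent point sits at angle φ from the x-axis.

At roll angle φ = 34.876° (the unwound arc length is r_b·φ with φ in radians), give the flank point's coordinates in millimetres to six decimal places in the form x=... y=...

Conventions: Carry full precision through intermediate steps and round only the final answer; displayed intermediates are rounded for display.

x=103.919090 y=6.441682

topology: single-mesh involute geometry — m = 2.906, N = 64
pitch radius r_p = m·N/2 = 2.906·64/2 = 92.992000
base radius r_b = r_p·cos α = 92.992000·cos 16.981° = 88.937703
roll angle φ = 34.876° = 0.60870103 rad
x = r_b·(cos φ + φ·sin φ) = 103.919090
y = r_b·(sin φ − φ·cos φ) = 6.441682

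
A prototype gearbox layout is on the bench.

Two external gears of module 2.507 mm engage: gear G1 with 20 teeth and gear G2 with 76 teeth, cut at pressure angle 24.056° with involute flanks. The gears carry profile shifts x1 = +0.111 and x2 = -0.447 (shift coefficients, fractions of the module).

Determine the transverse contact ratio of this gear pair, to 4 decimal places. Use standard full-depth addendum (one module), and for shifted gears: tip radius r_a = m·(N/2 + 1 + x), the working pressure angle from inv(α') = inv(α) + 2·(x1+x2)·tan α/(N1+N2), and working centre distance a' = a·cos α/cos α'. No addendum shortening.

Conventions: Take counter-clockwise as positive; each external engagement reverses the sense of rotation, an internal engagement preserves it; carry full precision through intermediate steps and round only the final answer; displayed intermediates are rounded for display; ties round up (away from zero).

class = single-mesh tooth geometry [involute pair 20T × 76T, m = 2.507]
base radii: r_b1 = 22.892607, r_b2 = 86.991908
tip radii: r_a1 = 27.855277, r_a2 = 96.652371
inv(α') = inv(24.056°) + 2·(+0.111-0.447)·tan α/(20+76) = 0.02341912  ⇒  α' = 23.11700°
a' = a·cos α / cos α' = 120.3360·cos 24.056°/cos 23.11700° = 119.477997
action lengths: √(r_a1²−r_b1²) = 15.869625, √(r_a2²−r_b2²) = 42.119933
base pitch p_b = π·m·cos α = 7.191925
CR = (15.869625 + 42.119933 − 119.477997·sin 23.11700°)/7.191925 = 1.540797
contact ratio ≈ 1.5408

1.5408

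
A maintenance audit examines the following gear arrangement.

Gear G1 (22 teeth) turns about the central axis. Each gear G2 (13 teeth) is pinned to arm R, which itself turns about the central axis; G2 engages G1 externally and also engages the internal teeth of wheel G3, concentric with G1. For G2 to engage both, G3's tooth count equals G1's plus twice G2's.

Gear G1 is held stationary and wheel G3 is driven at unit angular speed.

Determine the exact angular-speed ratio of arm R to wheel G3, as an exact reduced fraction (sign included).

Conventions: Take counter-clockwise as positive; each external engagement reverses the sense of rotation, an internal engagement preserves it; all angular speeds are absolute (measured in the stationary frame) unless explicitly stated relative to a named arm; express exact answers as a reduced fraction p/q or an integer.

24/35

class = planetary set [G3 = 22+2·13 = 48; Willis about the carrier]
ring teeth: 22 + 2·13 = 48
22(ω_sun−ω_arm) = −48(ω_ring−ω_arm),  ω_sun = 0, ω_ring = 1
22(0−ω_arm) = −48(1−ω_arm)  ⇒  70·ω_arm = 48  ⇒  ω_arm = 24/35
ω_out/ω_in = 24/35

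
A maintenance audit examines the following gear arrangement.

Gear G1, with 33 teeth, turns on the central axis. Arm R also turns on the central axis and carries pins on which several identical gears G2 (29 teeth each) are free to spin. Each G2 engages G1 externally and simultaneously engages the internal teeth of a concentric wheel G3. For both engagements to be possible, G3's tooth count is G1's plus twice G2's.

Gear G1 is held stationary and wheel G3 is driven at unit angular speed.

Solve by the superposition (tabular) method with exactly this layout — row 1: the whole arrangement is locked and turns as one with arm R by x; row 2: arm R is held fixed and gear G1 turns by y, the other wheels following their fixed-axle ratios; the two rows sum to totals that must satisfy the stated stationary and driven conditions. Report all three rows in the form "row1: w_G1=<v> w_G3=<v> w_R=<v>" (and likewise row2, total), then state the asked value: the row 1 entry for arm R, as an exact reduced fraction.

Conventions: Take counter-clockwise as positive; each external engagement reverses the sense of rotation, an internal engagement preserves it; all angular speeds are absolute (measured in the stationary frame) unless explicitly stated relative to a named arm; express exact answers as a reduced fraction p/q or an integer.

recognized (axles ride arm R): planetary set, 33/29/91 teeth
row 1 (train locked, turned with arm): all members turn x
row 2 (arm held, sun turns y): ω_ring = −(33/91)·y, ω_arm = 0
boundary: total ω_sun = x + y = 0 and total ω_ring = x − (33/91)·y = 1  ⇒  y = -91/124, x = 91/124
row 2 ring = −(33/91)·(-91/124) = 33/124
totals (row 1 + row 2): sun 91/124 + (-91/124) = 0, ring 91/124 + 33/124 = 1, arm 91/124 + 0 = 91/124
asked cell (row1, arm) = 91/124

row1: w_G1=91/124 w_G3=91/124 w_R=91/124
row2: w_G1=-91/124 w_G3=33/124 w_R=0
total: w_G1=0 w_G3=1 w_R=91/124
asked value: 91/124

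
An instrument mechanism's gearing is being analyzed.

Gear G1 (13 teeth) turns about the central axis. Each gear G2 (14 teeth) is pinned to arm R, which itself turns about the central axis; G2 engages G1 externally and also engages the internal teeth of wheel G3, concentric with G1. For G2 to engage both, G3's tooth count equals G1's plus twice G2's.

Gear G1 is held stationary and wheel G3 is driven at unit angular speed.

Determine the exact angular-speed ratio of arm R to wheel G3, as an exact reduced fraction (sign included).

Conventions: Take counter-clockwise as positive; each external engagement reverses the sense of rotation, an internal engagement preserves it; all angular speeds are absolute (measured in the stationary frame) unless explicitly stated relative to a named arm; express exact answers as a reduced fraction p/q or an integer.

41/54

topology: planetary set — G1 13T / G2 14T / G3 41T, arm = carrier (Willis)
ring teeth: 13 + 2·14 = 41
13(ω_sun−ω_arm) = −41(ω_ring−ω_arm),  ω_sun = 0, ω_ring = 1
13(0−ω_arm) = −41(1−ω_arm)  ⇒  54·ω_arm = 41  ⇒  ω_arm = 41/54
ω_out/ω_in = 41/54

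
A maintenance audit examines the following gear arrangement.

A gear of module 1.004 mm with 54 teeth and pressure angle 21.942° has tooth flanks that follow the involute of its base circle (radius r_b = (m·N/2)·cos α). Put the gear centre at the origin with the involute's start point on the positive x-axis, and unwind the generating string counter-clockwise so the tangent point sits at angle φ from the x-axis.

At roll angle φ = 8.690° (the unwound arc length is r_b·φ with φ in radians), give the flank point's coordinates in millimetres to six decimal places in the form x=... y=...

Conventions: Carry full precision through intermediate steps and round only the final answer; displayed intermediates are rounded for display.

x=25.431910 y=0.029175

single-mesh involute tooth geometry (54T wheel at module 1.004)
pitch radius r_p = m·N/2 = 1.004·54/2 = 27.108000
base radius r_b = r_p·cos α = 27.108000·cos 21.942° = 25.144367
roll angle φ = 8.690° = 0.15166911 rad
x = r_b·(cos φ + φ·sin φ) = 25.431910
y = r_b·(sin φ − φ·cos φ) = 0.029175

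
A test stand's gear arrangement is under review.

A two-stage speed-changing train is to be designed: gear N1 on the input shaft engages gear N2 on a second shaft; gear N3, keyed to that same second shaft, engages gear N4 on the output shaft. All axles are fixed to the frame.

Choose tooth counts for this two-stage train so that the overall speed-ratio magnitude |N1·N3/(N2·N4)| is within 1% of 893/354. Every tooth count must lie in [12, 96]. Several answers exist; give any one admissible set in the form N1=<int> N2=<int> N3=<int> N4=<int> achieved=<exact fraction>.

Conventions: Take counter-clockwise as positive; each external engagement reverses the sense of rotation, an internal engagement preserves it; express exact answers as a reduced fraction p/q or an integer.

design class (target 893/354): fixed-axis compound train
target = 893/354 in lowest terms: an exact hit needs N1·N3 = k·893 and N2·N4 = k·354 for one integer k, every count in [12, 96]; additionally prefer no 1:1 stage (N1 ≠ N2, N3 ≠ N4)
k = 1: no 1:1-free in-range split of k·893 and k·354 into factor pairs; take k = 2
k = 2: N1·N3 = 1786 = 19·94, N2·N4 = 708 = 12·59
achieved = 19·94/(12·59) = 893/354; |achieved − target| = 0 ≤ 893/35400 ✓

N1=19 N2=12 N3=94 N4=59 achieved=893/354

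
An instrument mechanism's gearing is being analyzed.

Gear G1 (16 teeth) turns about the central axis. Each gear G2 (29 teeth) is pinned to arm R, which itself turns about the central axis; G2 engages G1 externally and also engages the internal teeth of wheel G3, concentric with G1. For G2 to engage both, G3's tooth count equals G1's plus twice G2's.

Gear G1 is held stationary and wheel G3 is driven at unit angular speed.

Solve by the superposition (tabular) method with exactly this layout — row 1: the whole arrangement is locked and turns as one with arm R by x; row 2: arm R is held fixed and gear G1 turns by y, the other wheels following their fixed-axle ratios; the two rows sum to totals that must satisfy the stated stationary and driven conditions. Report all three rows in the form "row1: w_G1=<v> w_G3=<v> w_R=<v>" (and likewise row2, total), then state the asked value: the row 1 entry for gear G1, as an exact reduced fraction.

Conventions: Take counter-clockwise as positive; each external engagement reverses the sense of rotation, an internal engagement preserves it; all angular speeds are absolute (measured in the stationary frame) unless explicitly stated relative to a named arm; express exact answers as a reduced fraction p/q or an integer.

recognized (axles ride arm R): planetary set, 16/29/74 teeth
row 1 (train locked, turned with arm): all members turn x
row 2: sun turns y, ring = −(16/74)·y, arm 0
boundary: total ω_sun = x + y = 0 and total ω_ring = x − (16/74)·y = 1  ⇒  y = -37/45, x = 37/45
row 2 ring = −(16/74)·(-37/45) = 8/45
totals (row 1 + row 2): sun 37/45 + (-37/45) = 0, ring 37/45 + 8/45 = 1, arm 37/45 + 0 = 37/45
asked cell (row1, sun) = 37/45

row1: w_G1=37/45 w_G3=37/45 w_R=37/45
row2: w_G1=-37/45 w_G3=8/45 w_R=0
total: w_G1=0 w_G3=1 w_R=37/45
asked value: 37/45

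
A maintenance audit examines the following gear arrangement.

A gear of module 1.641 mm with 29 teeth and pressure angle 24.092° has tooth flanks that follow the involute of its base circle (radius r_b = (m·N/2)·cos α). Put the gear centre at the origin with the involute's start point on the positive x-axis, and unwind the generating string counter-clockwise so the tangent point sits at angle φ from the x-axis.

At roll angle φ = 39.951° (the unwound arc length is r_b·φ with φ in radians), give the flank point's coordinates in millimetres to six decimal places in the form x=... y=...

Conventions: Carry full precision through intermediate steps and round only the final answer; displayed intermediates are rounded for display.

x=26.377585 y=2.337359

class = single-mesh tooth geometry [base-circle involute, m = 1.641, 29T]
pitch radius r_p = m·N/2 = 1.641·29/2 = 23.794500
base radius r_b = r_p·cos α = 23.794500·cos 24.092° = 21.721789
roll angle φ = 39.951° = 0.69727649 rad
x = r_b·(cos φ + φ·sin φ) = 26.377585
y = r_b·(sin φ − φ·cos φ) = 2.337359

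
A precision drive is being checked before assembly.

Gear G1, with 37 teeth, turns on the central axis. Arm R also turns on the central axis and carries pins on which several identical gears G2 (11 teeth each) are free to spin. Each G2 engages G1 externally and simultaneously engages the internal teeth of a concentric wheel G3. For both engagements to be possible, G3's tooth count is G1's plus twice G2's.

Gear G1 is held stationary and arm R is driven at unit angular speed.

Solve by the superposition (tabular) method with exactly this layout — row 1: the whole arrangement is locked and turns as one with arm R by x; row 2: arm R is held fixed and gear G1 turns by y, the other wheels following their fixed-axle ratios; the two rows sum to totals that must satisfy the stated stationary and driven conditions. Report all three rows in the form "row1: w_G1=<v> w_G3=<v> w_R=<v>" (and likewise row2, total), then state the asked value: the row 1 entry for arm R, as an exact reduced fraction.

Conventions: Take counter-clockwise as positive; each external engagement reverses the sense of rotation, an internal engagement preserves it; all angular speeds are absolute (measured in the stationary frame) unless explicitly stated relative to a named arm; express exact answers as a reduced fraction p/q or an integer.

row1: w_G1=1 w_G3=1 w_R=1
row2: w_G1=-1 w_G3=37/59 w_R=0
total: w_G1=0 w_G3=96/59 w_R=1
asked value: 1

class = planetary set [G3 = 37+2·11 = 59; Willis about the carrier]
row 1 (train locked, turned with arm): all members turn x
superposition row 2 [arm held]: sun y, ring −(37/59)·y, arm 0
boundary: total ω_sun = x + y = 0 and total ω_arm = x = 1  ⇒  y = -1, x = 1
row 2 ring = −(37/59)·(-1) = 37/59
totals (row 1 + row 2): sun 1 + (-1) = 0, ring 1 + 37/59 = 96/59, arm 1 + 0 = 1
asked cell (row1, arm) = 1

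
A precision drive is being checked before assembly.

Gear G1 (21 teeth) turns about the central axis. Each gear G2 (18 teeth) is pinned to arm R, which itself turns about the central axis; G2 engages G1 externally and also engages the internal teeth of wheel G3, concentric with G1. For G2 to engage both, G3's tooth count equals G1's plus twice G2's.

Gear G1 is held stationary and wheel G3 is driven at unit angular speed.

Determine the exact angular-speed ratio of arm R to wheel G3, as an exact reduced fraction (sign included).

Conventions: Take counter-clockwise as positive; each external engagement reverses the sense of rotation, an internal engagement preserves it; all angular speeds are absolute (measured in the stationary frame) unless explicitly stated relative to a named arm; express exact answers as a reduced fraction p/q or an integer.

19/26

recognized (axles ride arm R): planetary set, 21/18/57 teeth
ring teeth: 21 + 2·18 = 57
21(ω_sun−ω_arm) = −57(ω_ring−ω_arm),  ω_sun = 0, ω_ring = 1
21(0−ω_arm) = −57(1−ω_arm)  ⇒  78·ω_arm = 57  ⇒  ω_arm = 19/26
ω_out/ω_in = 19/26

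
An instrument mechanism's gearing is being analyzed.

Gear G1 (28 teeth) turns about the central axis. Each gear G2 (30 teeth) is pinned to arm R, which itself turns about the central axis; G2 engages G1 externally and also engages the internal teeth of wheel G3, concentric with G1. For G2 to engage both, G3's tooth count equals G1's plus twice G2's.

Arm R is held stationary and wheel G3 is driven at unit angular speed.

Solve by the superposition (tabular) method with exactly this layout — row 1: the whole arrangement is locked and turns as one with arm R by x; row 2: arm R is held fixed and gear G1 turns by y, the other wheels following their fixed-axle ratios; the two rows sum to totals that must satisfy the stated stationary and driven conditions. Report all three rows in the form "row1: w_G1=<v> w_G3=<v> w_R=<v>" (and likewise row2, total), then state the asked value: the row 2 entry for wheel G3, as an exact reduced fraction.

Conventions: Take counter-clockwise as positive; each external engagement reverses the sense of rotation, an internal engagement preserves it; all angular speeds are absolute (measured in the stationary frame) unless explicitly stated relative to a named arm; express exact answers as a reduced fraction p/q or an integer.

row1: w_G1=0 w_G3=0 w_R=0
row2: w_G1=-22/7 w_G3=1 w_R=0
total: w_G1=-22/7 w_G3=1 w_R=0
asked value: 1

class = planetary set [G3 = 28+2·30 = 88; Willis about the carrier]
row 1: whole set turns with the arm by x
row 2: sun turns y, ring = −(28/88)·y, arm 0
boundary: total ω_arm = x = 0 and total ω_ring = x − (28/88)·y = 1  ⇒  y = -22/7, x = 0
row 2 ring = −(28/88)·(-22/7) = 1
totals (row 1 + row 2): sun 0 + (-22/7) = -22/7, ring 0 + 1 = 1, arm 0 + 0 = 0
asked cell (row2, ring) = 1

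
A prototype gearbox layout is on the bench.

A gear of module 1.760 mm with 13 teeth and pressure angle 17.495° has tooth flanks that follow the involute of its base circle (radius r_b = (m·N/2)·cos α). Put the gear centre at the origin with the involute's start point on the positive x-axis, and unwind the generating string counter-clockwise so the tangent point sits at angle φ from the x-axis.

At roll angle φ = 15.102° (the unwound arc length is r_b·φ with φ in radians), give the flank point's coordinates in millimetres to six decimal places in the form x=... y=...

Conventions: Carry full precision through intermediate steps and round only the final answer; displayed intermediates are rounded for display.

class = single-mesh tooth geometry [base-circle involute, m = 1.760, 13T]
pitch radius r_p = m·N/2 = 1.760·13/2 = 11.440000
base radius r_b = r_p·cos α = 11.440000·cos 17.495° = 10.910822
roll angle φ = 15.102° = 0.26357962 rad
x = r_b·(cos φ + φ·sin φ) = 11.283275
y = r_b·(sin φ − φ·cos φ) = 0.066138

x=11.283275 y=0.066138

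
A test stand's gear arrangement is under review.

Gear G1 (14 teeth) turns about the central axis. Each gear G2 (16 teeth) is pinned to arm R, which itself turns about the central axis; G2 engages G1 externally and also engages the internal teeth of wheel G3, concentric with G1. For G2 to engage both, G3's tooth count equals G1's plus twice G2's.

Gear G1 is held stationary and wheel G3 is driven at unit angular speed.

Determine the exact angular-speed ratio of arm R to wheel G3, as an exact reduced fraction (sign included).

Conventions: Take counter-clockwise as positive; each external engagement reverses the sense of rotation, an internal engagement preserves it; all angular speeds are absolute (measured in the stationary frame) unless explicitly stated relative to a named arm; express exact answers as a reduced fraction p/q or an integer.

23/30

class = planetary set [G3 = 14+2·16 = 46; Willis about the carrier]
ring teeth: 14 + 2·16 = 46
14(ω_sun−ω_arm) = −46(ω_ring−ω_arm),  ω_sun = 0, ω_ring = 1
14(0−ω_arm) = −46(1−ω_arm)  ⇒  60·ω_arm = 46  ⇒  ω_arm = 23/30
ω_out/ω_in = 23/30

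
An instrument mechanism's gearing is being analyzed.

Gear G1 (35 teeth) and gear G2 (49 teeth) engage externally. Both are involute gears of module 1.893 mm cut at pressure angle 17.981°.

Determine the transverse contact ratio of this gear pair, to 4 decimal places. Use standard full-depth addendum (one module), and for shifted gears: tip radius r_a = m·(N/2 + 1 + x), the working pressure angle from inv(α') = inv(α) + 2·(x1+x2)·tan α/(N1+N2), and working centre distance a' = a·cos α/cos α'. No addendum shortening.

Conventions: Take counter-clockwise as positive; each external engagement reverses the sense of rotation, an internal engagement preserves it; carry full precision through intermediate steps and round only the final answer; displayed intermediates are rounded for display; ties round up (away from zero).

recognized (one external pair, fixed centres): single-mesh tooth geometry, m = 1.893, N1 = 35, N2 = 49
base radii: r_b1 = 31.509518, r_b2 = 44.113325
tip radii: r_a1 = 35.020500, r_a2 = 48.271500
no profile shift: α' = α, a' = a
action lengths: √(r_a1²−r_b1²) = 15.283511, √(r_a2²−r_b2²) = 19.599803
base pitch p_b = π·m·cos α = 5.656575
CR = (15.283511 + 19.599803 − 79.506000·sin 17.98100°)/5.656575 = 1.827906
contact ratio ≈ 1.8279

1.8279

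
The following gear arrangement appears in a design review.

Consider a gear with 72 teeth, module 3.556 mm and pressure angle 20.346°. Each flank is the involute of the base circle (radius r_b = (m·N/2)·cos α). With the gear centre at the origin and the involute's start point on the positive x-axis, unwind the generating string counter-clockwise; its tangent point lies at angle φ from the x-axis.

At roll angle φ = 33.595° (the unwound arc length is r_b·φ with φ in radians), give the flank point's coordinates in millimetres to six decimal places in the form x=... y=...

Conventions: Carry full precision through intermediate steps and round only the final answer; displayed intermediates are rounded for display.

x=138.922198 y=7.791413

single-mesh involute tooth geometry (72T wheel at module 3.556)
pitch radius r_p = m·N/2 = 3.556·72/2 = 128.016000
base radius r_b = r_p·cos α = 128.016000·cos 20.346° = 120.029094
roll angle φ = 33.595° = 0.58634336 rad
x = r_b·(cos φ + φ·sin φ) = 138.922198
y = r_b·(sin φ − φ·cos φ) = 7.791413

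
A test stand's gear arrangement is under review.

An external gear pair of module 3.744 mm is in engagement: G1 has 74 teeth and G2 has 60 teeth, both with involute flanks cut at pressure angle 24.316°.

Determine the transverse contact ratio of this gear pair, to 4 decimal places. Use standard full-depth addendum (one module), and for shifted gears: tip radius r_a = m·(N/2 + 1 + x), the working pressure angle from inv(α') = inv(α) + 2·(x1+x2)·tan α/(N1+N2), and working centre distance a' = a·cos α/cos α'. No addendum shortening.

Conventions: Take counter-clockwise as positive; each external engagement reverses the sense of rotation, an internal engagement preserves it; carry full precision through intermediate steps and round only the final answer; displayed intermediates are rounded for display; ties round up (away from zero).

single-mesh involute tooth geometry (74T engaging 60T at module 3.744)
base radii: r_b1 = 126.238949, r_b2 = 102.355905
tip radii: r_a1 = 142.272000, r_a2 = 116.064000
no profile shift: α' = α, a' = a
action lengths: √(r_a1²−r_b1²) = 65.612878, √(r_a2²−r_b2²) = 54.718561
base pitch p_b = π·m·cos α = 10.718685
CR = (65.612878 + 54.718561 − 250.848000·sin 24.31600°)/10.718685 = 1.589751
contact ratio ≈ 1.5898

1.5898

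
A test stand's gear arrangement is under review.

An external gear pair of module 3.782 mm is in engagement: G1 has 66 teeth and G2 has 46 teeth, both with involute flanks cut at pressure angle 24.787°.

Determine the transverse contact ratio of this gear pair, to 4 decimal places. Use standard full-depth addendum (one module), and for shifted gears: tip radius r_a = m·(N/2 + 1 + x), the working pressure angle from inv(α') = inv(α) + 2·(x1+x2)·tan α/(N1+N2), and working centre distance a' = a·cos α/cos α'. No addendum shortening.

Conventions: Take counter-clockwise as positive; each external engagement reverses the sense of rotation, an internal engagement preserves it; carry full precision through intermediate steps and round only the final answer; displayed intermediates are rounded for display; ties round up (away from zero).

1.5528

topology: single-mesh involute geometry — m = 3.782, 66T/46T pair
base radii: r_b1 = 113.307951, r_b2 = 78.972208
tip radii: r_a1 = 128.588000, r_a2 = 90.768000
no profile shift: α' = α, a' = a
action lengths: √(r_a1²−r_b1²) = 60.796233, √(r_a2²−r_b2²) = 44.746175
base pitch p_b = π·m·cos α = 10.786892
CR = (60.796233 + 44.746175 − 211.792000·sin 24.78700°)/10.786892 = 1.552758
contact ratio ≈ 1.5528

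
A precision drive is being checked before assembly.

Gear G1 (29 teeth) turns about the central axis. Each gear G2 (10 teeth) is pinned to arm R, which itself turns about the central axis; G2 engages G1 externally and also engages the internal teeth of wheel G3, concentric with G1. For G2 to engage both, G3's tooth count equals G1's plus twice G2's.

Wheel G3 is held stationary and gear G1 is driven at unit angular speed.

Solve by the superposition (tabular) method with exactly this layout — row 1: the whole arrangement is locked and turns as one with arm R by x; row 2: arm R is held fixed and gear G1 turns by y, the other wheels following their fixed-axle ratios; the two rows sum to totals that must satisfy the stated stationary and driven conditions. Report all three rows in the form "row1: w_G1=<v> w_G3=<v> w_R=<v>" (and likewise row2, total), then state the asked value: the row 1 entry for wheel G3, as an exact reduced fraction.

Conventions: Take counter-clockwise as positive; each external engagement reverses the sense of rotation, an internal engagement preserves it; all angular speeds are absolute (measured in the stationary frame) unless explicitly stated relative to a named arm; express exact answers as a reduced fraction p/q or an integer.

row1: w_G1=29/78 w_G3=29/78 w_R=29/78
row2: w_G1=49/78 w_G3=-29/78 w_R=0
total: w_G1=1 w_G3=0 w_R=29/78
asked value: 29/78

class = planetary set [G3 = 29+2·10 = 49; Willis about the carrier]
superposition row 1 [locked train]: every member turns x
row 2 (arm held, sun turns y): ω_ring = −(29/49)·y, ω_arm = 0
boundary: total ω_ring = x − (29/49)·y = 0 and total ω_sun = x + y = 1  ⇒  y = 49/78, x = 29/78
row 2 ring = −(29/49)·49/78 = -29/78
totals (row 1 + row 2): sun 29/78 + 49/78 = 1, ring 29/78 + (-29/78) = 0, arm 29/78 + 0 = 29/78
asked cell (row1, ring) = 29/78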